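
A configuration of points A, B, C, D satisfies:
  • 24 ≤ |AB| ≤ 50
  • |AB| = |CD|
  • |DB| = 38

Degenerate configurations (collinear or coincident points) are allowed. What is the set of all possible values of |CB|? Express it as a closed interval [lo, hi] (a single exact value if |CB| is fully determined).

|AB| ∈ [24, 50]
|BD| ∈ {38}
|CD| ∈ [24, 50]
|AD| ∈ [0, 88]
|BC| ∈ [0, 88]
|AC| ∈ [0, 138]

|CB| ∈ [0, 88]  (≈ [0.0000, 88.0000])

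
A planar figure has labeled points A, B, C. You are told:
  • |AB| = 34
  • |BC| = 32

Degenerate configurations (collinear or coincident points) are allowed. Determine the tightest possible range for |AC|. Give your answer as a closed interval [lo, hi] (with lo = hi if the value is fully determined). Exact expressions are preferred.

|AB| ∈ {34}
|BC| ∈ {32}
|AC| ∈ [2, 66]

|AC| ∈ [2, 66]  (≈ [2.0000, 66.0000])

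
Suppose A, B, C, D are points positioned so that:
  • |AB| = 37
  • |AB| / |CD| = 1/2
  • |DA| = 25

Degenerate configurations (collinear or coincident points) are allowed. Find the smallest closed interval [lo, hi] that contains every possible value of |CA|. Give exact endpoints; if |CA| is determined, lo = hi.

|AB| ∈ {37}
|AD| ∈ {25}
|CD| ∈ {74}
|BD| ∈ [12, 62]
|AC| ∈ [49, 99]
|BC| ∈ [12, 136]

|CA| ∈ [49, 99]  (≈ [49.0000, 99.0000])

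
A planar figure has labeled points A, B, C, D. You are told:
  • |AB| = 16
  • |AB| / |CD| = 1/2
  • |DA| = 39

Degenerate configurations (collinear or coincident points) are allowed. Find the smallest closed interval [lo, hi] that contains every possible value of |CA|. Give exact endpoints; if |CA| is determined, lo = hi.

|CA| ∈ [7, 71]  (≈ [7.0000, 71.0000])

|AB| ∈ {16}
|AD| ∈ {39}
|CD| ∈ {32}
|BD| ∈ [23, 55]
|AC| ∈ [7, 71]
|BC| ∈ [0, 87]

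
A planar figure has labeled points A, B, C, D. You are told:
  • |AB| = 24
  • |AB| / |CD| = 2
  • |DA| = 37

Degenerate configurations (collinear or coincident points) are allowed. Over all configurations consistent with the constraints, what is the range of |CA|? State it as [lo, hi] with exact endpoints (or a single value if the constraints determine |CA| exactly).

|CA| ∈ [25, 49]  (≈ [25.0000, 49.0000])

|AB| ∈ {24}
|AD| ∈ {37}
|CD| ∈ {12}
|BD| ∈ [13, 61]
|AC| ∈ [25, 49]
|BC| ∈ [1, 73]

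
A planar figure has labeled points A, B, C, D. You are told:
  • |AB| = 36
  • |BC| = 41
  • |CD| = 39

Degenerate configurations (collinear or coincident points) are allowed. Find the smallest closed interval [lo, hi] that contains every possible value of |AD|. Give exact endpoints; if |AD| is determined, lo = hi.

|AD| ∈ [0, 116]  (≈ [0.0000, 116.0000])

|AB| ∈ {36}
|BC| ∈ {41}
|CD| ∈ {39}
|AC| ∈ [5, 77]
|BD| ∈ [2, 80]
|AD| ∈ [0, 116]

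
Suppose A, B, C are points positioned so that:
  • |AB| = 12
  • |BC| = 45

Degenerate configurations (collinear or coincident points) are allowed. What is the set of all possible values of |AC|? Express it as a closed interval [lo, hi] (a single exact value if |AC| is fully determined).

|AC| ∈ [33, 57]  (≈ [33.0000, 57.0000])

|AB| ∈ {12}
|BC| ∈ {45}
|AC| ∈ [33, 57]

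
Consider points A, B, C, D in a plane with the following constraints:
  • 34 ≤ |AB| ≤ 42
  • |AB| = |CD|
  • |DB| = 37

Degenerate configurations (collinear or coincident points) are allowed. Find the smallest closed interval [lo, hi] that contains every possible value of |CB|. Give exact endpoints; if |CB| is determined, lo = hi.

|AB| ∈ [34, 42]
|BD| ∈ {37}
|CD| ∈ [34, 42]
|AD| ∈ [0, 79]
|BC| ∈ [0, 79]
|AC| ∈ [0, 121]

|CB| ∈ [0, 79]  (≈ [0.0000, 79.0000])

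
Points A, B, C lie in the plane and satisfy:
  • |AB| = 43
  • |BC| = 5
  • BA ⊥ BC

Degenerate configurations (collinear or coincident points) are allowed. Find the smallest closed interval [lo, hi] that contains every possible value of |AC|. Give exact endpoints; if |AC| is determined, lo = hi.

|AB| ∈ {43}
|BC| ∈ {5}
|AC| ∈ {√(1874)}

|AC| = √(1874)  (≈ 43.2897)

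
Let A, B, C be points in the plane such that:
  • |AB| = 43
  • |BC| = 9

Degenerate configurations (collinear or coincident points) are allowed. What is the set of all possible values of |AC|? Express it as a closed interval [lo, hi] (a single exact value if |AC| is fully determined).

|AC| ∈ [34, 52]  (≈ [34.0000, 52.0000])

|AB| ∈ {43}
|BC| ∈ {9}
|AC| ∈ [34, 52]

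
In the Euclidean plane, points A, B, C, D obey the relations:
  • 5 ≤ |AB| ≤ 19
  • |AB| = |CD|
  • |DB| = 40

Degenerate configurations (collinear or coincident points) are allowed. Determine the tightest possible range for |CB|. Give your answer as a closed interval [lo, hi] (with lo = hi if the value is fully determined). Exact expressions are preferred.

|CB| ∈ [21, 59]  (≈ [21.0000, 59.0000])

|AB| ∈ [5, 19]
|BD| ∈ {40}
|CD| ∈ [5, 19]
|AD| ∈ [21, 59]
|BC| ∈ [21, 59]
|AC| ∈ [2, 78]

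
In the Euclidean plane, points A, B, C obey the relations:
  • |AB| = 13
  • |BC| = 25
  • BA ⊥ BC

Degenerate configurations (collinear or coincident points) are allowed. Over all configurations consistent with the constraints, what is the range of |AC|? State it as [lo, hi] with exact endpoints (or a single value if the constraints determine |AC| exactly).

|AB| ∈ {13}
|BC| ∈ {25}
|AC| ∈ {√(794)}

|AC| = √(794)  (≈ 28.1780)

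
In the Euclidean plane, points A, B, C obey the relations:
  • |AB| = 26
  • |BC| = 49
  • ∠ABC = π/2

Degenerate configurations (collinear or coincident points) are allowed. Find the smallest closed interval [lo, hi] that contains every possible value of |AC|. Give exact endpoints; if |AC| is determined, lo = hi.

|AB| ∈ {26}
|BC| ∈ {49}
|AC| ∈ {√(3077)}

|AC| = √(3077)  (≈ 55.4707)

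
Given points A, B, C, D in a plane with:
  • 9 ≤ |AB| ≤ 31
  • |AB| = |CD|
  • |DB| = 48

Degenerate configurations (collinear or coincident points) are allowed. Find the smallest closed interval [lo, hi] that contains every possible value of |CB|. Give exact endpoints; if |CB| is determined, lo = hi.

|CB| ∈ [17, 79]  (≈ [17.0000, 79.0000])

|AB| ∈ [9, 31]
|BD| ∈ {48}
|CD| ∈ [9, 31]
|AD| ∈ [17, 79]
|BC| ∈ [17, 79]
|AC| ∈ [0, 110]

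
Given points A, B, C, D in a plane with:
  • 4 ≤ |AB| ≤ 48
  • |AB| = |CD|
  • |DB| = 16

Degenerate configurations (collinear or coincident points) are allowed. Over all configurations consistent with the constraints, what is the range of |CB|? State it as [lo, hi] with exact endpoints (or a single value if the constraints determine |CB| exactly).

|CB| ∈ [0, 64]  (≈ [0.0000, 64.0000])

|AB| ∈ [4, 48]
|BD| ∈ {16}
|CD| ∈ [4, 48]
|AD| ∈ [0, 64]
|BC| ∈ [0, 64]
|AC| ∈ [0, 112]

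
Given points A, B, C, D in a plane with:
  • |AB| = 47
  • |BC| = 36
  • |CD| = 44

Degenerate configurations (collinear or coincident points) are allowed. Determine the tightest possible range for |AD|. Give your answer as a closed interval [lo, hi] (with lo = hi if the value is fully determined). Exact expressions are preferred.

|AB| ∈ {47}
|BC| ∈ {36}
|CD| ∈ {44}
|AC| ∈ [11, 83]
|BD| ∈ [8, 80]
|AD| ∈ [0, 127]

|AD| ∈ [0, 127]  (≈ [0.0000, 127.0000])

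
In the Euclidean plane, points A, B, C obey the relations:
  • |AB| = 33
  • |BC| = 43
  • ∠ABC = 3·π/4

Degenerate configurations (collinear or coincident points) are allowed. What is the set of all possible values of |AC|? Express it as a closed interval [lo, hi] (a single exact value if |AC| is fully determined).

|AB| ∈ {33}
|BC| ∈ {43}
|AC| ∈ {√(1419·√(2) + 2938)}

|AC| = √(1419·√(2) + 2938)  (≈ 70.3191)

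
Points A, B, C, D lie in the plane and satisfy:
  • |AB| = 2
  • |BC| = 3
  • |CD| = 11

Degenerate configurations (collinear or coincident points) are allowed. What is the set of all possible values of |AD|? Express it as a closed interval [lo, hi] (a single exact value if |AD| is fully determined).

|AB| ∈ {2}
|BC| ∈ {3}
|CD| ∈ {11}
|AC| ∈ [1, 5]
|BD| ∈ [8, 14]
|AD| ∈ [6, 16]

|AD| ∈ [6, 16]  (≈ [6.0000, 16.0000])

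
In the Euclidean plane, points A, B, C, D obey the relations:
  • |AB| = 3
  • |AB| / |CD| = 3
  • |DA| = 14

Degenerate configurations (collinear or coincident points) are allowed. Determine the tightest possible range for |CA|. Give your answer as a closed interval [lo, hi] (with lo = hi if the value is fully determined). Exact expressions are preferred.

|CA| ∈ [13, 15]  (≈ [13.0000, 15.0000])

|AB| ∈ {3}
|AD| ∈ {14}
|CD| ∈ {1}
|BD| ∈ [11, 17]
|AC| ∈ [13, 15]
|BC| ∈ [10, 18]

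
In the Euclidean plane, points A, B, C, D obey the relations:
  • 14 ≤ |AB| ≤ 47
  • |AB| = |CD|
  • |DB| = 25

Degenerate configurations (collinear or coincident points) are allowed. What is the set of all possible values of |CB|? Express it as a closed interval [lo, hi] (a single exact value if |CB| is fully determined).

|AB| ∈ [14, 47]
|BD| ∈ {25}
|CD| ∈ [14, 47]
|AD| ∈ [0, 72]
|BC| ∈ [0, 72]
|AC| ∈ [0, 119]

|CB| ∈ [0, 72]  (≈ [0.0000, 72.0000])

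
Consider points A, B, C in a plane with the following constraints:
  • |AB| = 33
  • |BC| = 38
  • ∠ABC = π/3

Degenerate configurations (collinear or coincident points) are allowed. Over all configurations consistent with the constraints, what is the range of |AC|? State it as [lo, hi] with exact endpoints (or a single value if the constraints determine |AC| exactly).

|AB| ∈ {33}
|BC| ∈ {38}
|AC| ∈ {√(1279)}

|AC| = √(1279)  (≈ 35.7631)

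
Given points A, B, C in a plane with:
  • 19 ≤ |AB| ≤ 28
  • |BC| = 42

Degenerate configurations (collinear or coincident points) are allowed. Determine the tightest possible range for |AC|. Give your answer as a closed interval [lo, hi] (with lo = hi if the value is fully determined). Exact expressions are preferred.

|AB| ∈ [19, 28]
|BC| ∈ {42}
|AC| ∈ [14, 70]

|AC| ∈ [14, 70]  (≈ [14.0000, 70.0000])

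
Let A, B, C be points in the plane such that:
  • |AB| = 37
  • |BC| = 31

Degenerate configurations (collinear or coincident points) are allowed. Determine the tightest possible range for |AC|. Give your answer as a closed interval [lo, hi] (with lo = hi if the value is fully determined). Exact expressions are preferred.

|AC| ∈ [6, 68]  (≈ [6.0000, 68.0000])

|AB| ∈ {37}
|BC| ∈ {31}
|AC| ∈ [6, 68]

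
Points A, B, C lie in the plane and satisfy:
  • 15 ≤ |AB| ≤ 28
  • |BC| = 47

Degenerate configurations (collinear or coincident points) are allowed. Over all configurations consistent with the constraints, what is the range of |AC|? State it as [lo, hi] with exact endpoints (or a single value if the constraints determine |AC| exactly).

|AB| ∈ [15, 28]
|BC| ∈ {47}
|AC| ∈ [19, 75]

|AC| ∈ [19, 75]  (≈ [19.0000, 75.0000])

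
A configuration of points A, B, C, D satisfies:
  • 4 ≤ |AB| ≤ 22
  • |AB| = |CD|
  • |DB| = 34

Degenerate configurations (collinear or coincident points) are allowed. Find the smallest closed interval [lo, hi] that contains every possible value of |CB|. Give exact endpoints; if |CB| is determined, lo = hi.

|CB| ∈ [12, 56]  (≈ [12.0000, 56.0000])

|AB| ∈ [4, 22]
|BD| ∈ {34}
|CD| ∈ [4, 22]
|AD| ∈ [12, 56]
|BC| ∈ [12, 56]
|AC| ∈ [0, 78]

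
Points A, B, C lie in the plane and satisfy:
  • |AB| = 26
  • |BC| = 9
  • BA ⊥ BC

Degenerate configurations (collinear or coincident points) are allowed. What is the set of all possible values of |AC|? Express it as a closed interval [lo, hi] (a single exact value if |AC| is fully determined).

|AC| = √(757)  (≈ 27.5136)

|AB| ∈ {26}
|BC| ∈ {9}
|AC| ∈ {√(757)}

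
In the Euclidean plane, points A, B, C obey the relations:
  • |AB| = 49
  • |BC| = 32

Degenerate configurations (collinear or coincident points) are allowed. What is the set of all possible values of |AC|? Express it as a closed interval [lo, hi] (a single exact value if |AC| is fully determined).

|AC| ∈ [17, 81]  (≈ [17.0000, 81.0000])

|AB| ∈ {49}
|BC| ∈ {32}
|AC| ∈ [17, 81]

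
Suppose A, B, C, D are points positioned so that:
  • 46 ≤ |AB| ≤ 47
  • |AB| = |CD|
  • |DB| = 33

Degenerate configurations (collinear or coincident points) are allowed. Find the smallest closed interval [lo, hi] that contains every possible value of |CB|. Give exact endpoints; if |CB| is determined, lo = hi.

|AB| ∈ [46, 47]
|BD| ∈ {33}
|CD| ∈ [46, 47]
|AD| ∈ [13, 80]
|BC| ∈ [13, 80]
|AC| ∈ [0, 127]

|CB| ∈ [13, 80]  (≈ [13.0000, 80.0000])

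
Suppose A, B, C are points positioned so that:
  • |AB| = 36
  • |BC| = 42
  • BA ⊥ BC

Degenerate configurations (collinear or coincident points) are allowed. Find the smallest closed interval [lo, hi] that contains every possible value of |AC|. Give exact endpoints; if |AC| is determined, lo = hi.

|AB| ∈ {36}
|BC| ∈ {42}
|AC| ∈ {6·√(85)}

|AC| = 6·√(85)  (≈ 55.3173)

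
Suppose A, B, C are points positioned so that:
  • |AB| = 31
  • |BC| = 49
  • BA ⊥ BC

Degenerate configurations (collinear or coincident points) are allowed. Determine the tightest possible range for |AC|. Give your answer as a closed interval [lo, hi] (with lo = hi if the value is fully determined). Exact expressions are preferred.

|AB| ∈ {31}
|BC| ∈ {49}
|AC| ∈ {41·√(2)}

|AC| = 41·√(2)  (≈ 57.9828)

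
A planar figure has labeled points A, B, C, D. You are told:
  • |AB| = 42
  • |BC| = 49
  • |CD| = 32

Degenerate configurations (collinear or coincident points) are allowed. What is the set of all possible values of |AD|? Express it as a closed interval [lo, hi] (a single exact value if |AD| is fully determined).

|AB| ∈ {42}
|BC| ∈ {49}
|CD| ∈ {32}
|AC| ∈ [7, 91]
|BD| ∈ [17, 81]
|AD| ∈ [0, 123]

|AD| ∈ [0, 123]  (≈ [0.0000, 123.0000])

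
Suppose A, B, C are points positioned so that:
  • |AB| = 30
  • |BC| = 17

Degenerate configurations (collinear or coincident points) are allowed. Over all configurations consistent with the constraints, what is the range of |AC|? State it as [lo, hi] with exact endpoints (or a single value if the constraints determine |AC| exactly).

|AC| ∈ [13, 47]  (≈ [13.0000, 47.0000])

|AB| ∈ {30}
|BC| ∈ {17}
|AC| ∈ [13, 47]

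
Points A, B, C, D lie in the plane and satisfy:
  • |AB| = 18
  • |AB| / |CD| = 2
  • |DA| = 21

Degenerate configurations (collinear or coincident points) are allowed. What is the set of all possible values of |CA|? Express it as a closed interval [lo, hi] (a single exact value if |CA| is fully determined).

|AB| ∈ {18}
|AD| ∈ {21}
|CD| ∈ {9}
|BD| ∈ [3, 39]
|AC| ∈ [12, 30]
|BC| ∈ [0, 48]

|CA| ∈ [12, 30]  (≈ [12.0000, 30.0000])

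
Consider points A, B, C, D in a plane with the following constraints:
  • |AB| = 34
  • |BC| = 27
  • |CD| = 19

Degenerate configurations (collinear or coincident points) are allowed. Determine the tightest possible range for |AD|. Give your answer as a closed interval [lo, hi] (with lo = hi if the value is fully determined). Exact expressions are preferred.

|AB| ∈ {34}
|BC| ∈ {27}
|CD| ∈ {19}
|AC| ∈ [7, 61]
|BD| ∈ [8, 46]
|AD| ∈ [0, 80]

|AD| ∈ [0, 80]  (≈ [0.0000, 80.0000])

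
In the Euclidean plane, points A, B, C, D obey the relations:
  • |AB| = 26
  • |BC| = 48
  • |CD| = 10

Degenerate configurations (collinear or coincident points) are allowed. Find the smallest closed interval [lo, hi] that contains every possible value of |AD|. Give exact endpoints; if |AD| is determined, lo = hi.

|AB| ∈ {26}
|BC| ∈ {48}
|CD| ∈ {10}
|AC| ∈ [22, 74]
|BD| ∈ [38, 58]
|AD| ∈ [12, 84]

|AD| ∈ [12, 84]  (≈ [12.0000, 84.0000])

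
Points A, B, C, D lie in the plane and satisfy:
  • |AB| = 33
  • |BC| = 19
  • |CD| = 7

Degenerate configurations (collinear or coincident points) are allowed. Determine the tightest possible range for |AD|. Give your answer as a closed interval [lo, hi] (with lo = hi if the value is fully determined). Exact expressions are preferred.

|AD| ∈ [7, 59]  (≈ [7.0000, 59.0000])

|AB| ∈ {33}
|BC| ∈ {19}
|CD| ∈ {7}
|AC| ∈ [14, 52]
|BD| ∈ [12, 26]
|AD| ∈ [7, 59]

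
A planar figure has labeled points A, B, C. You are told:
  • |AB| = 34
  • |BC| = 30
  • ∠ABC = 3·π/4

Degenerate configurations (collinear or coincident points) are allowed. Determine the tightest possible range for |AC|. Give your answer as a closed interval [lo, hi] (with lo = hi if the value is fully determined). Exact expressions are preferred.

|AB| ∈ {34}
|BC| ∈ {30}
|AC| ∈ {2·√(255·√(2) + 514)}

|AC| = 2·√(255·√(2) + 514)  (≈ 59.1481)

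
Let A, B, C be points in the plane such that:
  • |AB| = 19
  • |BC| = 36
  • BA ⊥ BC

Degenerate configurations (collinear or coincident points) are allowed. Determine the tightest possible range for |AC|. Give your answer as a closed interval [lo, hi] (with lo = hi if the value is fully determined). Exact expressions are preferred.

|AC| = √(1657)  (≈ 40.7063)

|AB| ∈ {19}
|BC| ∈ {36}
|AC| ∈ {√(1657)}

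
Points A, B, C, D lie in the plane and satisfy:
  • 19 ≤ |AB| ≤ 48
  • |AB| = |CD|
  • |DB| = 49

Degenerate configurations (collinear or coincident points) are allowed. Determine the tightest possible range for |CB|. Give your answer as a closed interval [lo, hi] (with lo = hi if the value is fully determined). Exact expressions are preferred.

|CB| ∈ [1, 97]  (≈ [1.0000, 97.0000])

|AB| ∈ [19, 48]
|BD| ∈ {49}
|CD| ∈ [19, 48]
|AD| ∈ [1, 97]
|BC| ∈ [1, 97]
|AC| ∈ [0, 145]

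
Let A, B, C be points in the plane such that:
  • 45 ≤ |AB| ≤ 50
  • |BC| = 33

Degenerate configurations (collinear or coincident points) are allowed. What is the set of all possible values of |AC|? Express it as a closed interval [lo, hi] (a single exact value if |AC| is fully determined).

|AC| ∈ [12, 83]  (≈ [12.0000, 83.0000])

|AB| ∈ [45, 50]
|BC| ∈ {33}
|AC| ∈ [12, 83]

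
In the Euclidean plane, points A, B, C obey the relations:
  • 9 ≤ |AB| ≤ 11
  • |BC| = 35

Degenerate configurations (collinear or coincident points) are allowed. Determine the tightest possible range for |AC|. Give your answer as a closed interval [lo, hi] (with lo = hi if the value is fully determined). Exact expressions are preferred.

|AB| ∈ [9, 11]
|BC| ∈ {35}
|AC| ∈ [24, 46]

|AC| ∈ [24, 46]  (≈ [24.0000, 46.0000])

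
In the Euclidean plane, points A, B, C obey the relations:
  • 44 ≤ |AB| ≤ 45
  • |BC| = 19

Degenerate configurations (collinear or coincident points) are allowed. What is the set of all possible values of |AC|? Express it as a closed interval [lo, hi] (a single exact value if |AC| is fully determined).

|AC| ∈ [25, 64]  (≈ [25.0000, 64.0000])

|AB| ∈ [44, 45]
|BC| ∈ {19}
|AC| ∈ [25, 64]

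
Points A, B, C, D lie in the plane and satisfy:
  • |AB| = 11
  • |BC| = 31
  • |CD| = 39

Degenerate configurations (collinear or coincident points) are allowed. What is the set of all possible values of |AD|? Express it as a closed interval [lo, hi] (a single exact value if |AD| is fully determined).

|AD| ∈ [0, 81]  (≈ [0.0000, 81.0000])

|AB| ∈ {11}
|BC| ∈ {31}
|CD| ∈ {39}
|AC| ∈ [20, 42]
|BD| ∈ [8, 70]
|AD| ∈ [0, 81]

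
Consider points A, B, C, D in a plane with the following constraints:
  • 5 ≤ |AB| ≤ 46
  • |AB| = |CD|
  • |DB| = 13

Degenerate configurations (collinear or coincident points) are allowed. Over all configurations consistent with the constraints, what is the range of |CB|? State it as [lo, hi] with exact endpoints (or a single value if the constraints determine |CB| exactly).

|CB| ∈ [0, 59]  (≈ [0.0000, 59.0000])

|AB| ∈ [5, 46]
|BD| ∈ {13}
|CD| ∈ [5, 46]
|AD| ∈ [0, 59]
|BC| ∈ [0, 59]
|AC| ∈ [0, 105]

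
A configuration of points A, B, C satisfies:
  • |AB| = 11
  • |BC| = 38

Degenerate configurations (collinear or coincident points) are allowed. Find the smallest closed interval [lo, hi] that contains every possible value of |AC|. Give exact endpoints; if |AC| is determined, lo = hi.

|AB| ∈ {11}
|BC| ∈ {38}
|AC| ∈ [27, 49]

|AC| ∈ [27, 49]  (≈ [27.0000, 49.0000])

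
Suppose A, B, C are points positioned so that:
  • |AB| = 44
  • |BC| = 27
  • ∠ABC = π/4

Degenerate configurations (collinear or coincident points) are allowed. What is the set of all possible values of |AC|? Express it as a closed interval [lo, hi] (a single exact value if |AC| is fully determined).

|AC| = √(2665 - 1188·√(2))  (≈ 31.3833)

|AB| ∈ {44}
|BC| ∈ {27}
|AC| ∈ {√(2665 - 1188·√(2))}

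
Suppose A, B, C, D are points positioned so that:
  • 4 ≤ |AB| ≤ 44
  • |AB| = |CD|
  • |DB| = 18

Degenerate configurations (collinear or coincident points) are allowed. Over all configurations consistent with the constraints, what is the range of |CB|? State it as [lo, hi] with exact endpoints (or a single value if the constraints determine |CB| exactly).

|AB| ∈ [4, 44]
|BD| ∈ {18}
|CD| ∈ [4, 44]
|AD| ∈ [0, 62]
|BC| ∈ [0, 62]
|AC| ∈ [0, 106]

|CB| ∈ [0, 62]  (≈ [0.0000, 62.0000])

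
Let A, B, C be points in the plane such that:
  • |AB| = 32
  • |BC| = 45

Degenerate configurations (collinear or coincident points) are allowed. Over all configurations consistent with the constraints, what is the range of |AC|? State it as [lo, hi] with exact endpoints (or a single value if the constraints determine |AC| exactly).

|AB| ∈ {32}
|BC| ∈ {45}
|AC| ∈ [13, 77]

|AC| ∈ [13, 77]  (≈ [13.0000, 77.0000])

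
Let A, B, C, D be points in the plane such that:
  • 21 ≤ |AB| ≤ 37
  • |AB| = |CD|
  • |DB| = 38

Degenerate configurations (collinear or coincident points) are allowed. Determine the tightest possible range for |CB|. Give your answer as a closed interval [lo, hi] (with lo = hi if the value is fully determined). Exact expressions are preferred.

|CB| ∈ [1, 75]  (≈ [1.0000, 75.0000])

|AB| ∈ [21, 37]
|BD| ∈ {38}
|CD| ∈ [21, 37]
|AD| ∈ [1, 75]
|BC| ∈ [1, 75]
|AC| ∈ [0, 112]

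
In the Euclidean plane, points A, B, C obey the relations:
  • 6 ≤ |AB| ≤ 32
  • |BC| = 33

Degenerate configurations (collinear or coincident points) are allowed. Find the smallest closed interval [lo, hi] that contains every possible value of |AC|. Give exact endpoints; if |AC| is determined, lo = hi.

|AB| ∈ [6, 32]
|BC| ∈ {33}
|AC| ∈ [1, 65]

|AC| ∈ [1, 65]  (≈ [1.0000, 65.0000])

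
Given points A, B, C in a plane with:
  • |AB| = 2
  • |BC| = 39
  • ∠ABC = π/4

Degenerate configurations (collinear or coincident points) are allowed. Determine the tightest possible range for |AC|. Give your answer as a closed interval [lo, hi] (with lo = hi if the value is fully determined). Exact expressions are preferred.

|AC| = √(1525 - 78·√(2))  (≈ 37.6124)

|AB| ∈ {2}
|BC| ∈ {39}
|AC| ∈ {√(1525 - 78·√(2))}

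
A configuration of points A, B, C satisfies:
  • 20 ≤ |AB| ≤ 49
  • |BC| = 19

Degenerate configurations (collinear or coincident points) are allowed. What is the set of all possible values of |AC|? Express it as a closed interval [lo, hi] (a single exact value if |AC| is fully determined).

|AC| ∈ [1, 68]  (≈ [1.0000, 68.0000])

|AB| ∈ [20, 49]
|BC| ∈ {19}
|AC| ∈ [1, 68]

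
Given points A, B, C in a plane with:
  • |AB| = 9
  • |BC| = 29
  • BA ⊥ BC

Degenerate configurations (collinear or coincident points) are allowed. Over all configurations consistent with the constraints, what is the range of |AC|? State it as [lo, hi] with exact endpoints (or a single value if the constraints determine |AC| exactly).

|AB| ∈ {9}
|BC| ∈ {29}
|AC| ∈ {√(922)}

|AC| = √(922)  (≈ 30.3645)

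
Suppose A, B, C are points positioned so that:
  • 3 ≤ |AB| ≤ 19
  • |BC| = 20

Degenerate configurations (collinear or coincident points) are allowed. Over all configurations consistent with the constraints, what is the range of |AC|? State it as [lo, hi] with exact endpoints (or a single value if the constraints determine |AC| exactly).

|AB| ∈ [3, 19]
|BC| ∈ {20}
|AC| ∈ [1, 39]

|AC| ∈ [1, 39]  (≈ [1.0000, 39.0000])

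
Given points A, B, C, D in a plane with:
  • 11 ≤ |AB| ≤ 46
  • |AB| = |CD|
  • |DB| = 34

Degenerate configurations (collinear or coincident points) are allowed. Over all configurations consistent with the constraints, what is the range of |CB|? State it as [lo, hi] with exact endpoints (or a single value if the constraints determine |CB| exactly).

|CB| ∈ [0, 80]  (≈ [0.0000, 80.0000])

|AB| ∈ [11, 46]
|BD| ∈ {34}
|CD| ∈ [11, 46]
|AD| ∈ [0, 80]
|BC| ∈ [0, 80]
|AC| ∈ [0, 126]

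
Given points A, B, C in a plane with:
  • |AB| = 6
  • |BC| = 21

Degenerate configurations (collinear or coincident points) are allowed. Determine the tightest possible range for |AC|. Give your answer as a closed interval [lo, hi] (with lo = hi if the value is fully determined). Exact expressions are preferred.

|AB| ∈ {6}
|BC| ∈ {21}
|AC| ∈ [15, 27]

|AC| ∈ [15, 27]  (≈ [15.0000, 27.0000])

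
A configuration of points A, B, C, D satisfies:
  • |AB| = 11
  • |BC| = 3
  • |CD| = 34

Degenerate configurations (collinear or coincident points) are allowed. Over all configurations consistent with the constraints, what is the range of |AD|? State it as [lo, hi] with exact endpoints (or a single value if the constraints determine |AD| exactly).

|AB| ∈ {11}
|BC| ∈ {3}
|CD| ∈ {34}
|AC| ∈ [8, 14]
|BD| ∈ [31, 37]
|AD| ∈ [20, 48]

|AD| ∈ [20, 48]  (≈ [20.0000, 48.0000])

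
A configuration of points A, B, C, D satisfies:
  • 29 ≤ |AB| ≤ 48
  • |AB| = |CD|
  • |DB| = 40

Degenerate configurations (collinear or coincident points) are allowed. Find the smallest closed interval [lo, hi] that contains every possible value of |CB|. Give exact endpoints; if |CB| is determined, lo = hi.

|CB| ∈ [0, 88]  (≈ [0.0000, 88.0000])

|AB| ∈ [29, 48]
|BD| ∈ {40}
|CD| ∈ [29, 48]
|AD| ∈ [0, 88]
|BC| ∈ [0, 88]
|AC| ∈ [0, 136]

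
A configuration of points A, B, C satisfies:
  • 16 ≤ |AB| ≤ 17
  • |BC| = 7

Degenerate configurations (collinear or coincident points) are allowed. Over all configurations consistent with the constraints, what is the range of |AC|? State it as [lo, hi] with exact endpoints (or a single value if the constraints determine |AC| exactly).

|AB| ∈ [16, 17]
|BC| ∈ {7}
|AC| ∈ [9, 24]

|AC| ∈ [9, 24]  (≈ [9.0000, 24.0000])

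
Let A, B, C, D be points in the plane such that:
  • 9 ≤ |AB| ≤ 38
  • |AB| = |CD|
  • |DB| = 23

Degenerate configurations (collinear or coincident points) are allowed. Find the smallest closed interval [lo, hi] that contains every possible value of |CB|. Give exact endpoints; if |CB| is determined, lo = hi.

|CB| ∈ [0, 61]  (≈ [0.0000, 61.0000])

|AB| ∈ [9, 38]
|BD| ∈ {23}
|CD| ∈ [9, 38]
|AD| ∈ [0, 61]
|BC| ∈ [0, 61]
|AC| ∈ [0, 99]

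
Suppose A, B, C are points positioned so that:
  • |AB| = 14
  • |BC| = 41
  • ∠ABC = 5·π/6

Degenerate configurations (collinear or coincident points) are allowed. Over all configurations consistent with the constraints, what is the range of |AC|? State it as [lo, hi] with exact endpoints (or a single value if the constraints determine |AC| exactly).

|AB| ∈ {14}
|BC| ∈ {41}
|AC| ∈ {√(574·√(3) + 1877)}

|AC| = √(574·√(3) + 1877)  (≈ 53.5836)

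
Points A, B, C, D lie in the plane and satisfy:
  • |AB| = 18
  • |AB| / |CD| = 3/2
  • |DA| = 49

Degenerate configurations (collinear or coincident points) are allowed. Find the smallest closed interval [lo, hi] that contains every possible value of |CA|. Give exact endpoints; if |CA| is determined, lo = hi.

|CA| ∈ [37, 61]  (≈ [37.0000, 61.0000])

|AB| ∈ {18}
|AD| ∈ {49}
|CD| ∈ {12}
|BD| ∈ [31, 67]
|AC| ∈ [37, 61]
|BC| ∈ [19, 79]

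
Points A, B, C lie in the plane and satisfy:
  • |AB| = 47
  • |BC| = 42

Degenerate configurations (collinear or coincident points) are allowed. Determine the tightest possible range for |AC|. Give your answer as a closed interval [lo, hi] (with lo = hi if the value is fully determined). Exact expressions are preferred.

|AB| ∈ {47}
|BC| ∈ {42}
|AC| ∈ [5, 89]

|AC| ∈ [5, 89]  (≈ [5.0000, 89.0000])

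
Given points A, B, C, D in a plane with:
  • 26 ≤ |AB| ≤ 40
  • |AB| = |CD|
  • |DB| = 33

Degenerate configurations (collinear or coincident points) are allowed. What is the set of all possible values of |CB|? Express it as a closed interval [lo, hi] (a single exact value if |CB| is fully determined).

|CB| ∈ [0, 73]  (≈ [0.0000, 73.0000])

|AB| ∈ [26, 40]
|BD| ∈ {33}
|CD| ∈ [26, 40]
|AD| ∈ [0, 73]
|BC| ∈ [0, 73]
|AC| ∈ [0, 113]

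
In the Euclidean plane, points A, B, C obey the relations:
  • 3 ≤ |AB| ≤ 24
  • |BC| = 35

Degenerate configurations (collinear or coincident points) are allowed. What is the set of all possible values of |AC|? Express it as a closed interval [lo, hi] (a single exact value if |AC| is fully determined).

|AC| ∈ [11, 59]  (≈ [11.0000, 59.0000])

|AB| ∈ [3, 24]
|BC| ∈ {35}
|AC| ∈ [11, 59]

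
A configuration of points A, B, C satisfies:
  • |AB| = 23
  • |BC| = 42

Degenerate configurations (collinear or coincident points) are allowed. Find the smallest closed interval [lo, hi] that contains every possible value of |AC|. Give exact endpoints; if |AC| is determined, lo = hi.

|AC| ∈ [19, 65]  (≈ [19.0000, 65.0000])

|AB| ∈ {23}
|BC| ∈ {42}
|AC| ∈ [19, 65]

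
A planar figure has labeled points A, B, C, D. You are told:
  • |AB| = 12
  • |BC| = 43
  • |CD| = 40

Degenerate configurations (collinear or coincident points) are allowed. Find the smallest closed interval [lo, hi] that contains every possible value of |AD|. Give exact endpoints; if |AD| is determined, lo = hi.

|AD| ∈ [0, 95]  (≈ [0.0000, 95.0000])

|AB| ∈ {12}
|BC| ∈ {43}
|CD| ∈ {40}
|AC| ∈ [31, 55]
|BD| ∈ [3, 83]
|AD| ∈ [0, 95]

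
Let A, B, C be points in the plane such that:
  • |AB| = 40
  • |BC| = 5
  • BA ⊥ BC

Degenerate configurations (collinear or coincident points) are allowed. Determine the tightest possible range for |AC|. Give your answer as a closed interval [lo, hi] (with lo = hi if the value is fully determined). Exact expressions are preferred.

|AB| ∈ {40}
|BC| ∈ {5}
|AC| ∈ {5·√(65)}

|AC| = 5·√(65)  (≈ 40.3113)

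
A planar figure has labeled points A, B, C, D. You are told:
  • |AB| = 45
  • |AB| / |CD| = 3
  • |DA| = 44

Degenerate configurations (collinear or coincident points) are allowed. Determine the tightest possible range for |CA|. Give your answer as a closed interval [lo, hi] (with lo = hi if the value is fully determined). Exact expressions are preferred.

|CA| ∈ [29, 59]  (≈ [29.0000, 59.0000])

|AB| ∈ {45}
|AD| ∈ {44}
|CD| ∈ {15}
|BD| ∈ [1, 89]
|AC| ∈ [29, 59]
|BC| ∈ [0, 104]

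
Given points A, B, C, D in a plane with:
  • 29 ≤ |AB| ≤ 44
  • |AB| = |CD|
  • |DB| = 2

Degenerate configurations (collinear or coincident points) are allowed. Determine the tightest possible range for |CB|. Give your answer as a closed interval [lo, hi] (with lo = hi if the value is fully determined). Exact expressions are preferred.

|CB| ∈ [27, 46]  (≈ [27.0000, 46.0000])

|AB| ∈ [29, 44]
|BD| ∈ {2}
|CD| ∈ [29, 44]
|AD| ∈ [27, 46]
|BC| ∈ [27, 46]
|AC| ∈ [0, 90]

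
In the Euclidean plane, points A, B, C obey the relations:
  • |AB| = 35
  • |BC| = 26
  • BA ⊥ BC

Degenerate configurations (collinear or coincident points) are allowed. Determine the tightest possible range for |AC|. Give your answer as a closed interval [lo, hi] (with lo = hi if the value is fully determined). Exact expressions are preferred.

|AB| ∈ {35}
|BC| ∈ {26}
|AC| ∈ {√(1901)}

|AC| = √(1901)  (≈ 43.6005)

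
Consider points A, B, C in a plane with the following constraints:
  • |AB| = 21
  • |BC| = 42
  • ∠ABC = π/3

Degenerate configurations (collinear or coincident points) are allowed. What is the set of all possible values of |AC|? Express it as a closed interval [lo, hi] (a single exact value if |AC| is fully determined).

|AC| = 21·√(3)  (≈ 36.3731)

|AB| ∈ {21}
|BC| ∈ {42}
|AC| ∈ {21·√(3)}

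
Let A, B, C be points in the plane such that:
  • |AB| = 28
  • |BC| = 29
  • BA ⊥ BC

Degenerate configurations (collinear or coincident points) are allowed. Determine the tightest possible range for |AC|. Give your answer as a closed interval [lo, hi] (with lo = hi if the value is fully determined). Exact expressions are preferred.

|AB| ∈ {28}
|BC| ∈ {29}
|AC| ∈ {5·√(65)}

|AC| = 5·√(65)  (≈ 40.3113)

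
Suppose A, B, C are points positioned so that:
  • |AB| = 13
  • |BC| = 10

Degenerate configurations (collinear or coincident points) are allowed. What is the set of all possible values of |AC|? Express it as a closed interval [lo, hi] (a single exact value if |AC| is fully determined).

|AC| ∈ [3, 23]  (≈ [3.0000, 23.0000])

|AB| ∈ {13}
|BC| ∈ {10}
|AC| ∈ [3, 23]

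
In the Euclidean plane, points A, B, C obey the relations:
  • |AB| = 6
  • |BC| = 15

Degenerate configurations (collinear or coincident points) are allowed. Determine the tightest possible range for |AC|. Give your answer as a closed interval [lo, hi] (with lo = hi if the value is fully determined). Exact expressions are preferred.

|AC| ∈ [9, 21]  (≈ [9.0000, 21.0000])

|AB| ∈ {6}
|BC| ∈ {15}
|AC| ∈ [9, 21]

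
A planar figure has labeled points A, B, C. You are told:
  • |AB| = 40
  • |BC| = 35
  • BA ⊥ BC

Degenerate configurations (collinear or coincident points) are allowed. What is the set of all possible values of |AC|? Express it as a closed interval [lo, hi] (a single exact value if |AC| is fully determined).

|AB| ∈ {40}
|BC| ∈ {35}
|AC| ∈ {5·√(113)}

|AC| = 5·√(113)  (≈ 53.1507)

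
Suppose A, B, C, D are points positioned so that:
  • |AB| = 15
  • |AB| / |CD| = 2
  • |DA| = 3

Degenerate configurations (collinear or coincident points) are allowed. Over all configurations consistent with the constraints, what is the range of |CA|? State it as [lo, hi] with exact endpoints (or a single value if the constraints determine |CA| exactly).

|AB| ∈ {15}
|AD| ∈ {3}
|CD| ∈ {15/2}
|BD| ∈ [12, 18]
|AC| ∈ [9/2, 21/2]
|BC| ∈ [9/2, 51/2]

|CA| ∈ [9/2, 21/2]  (≈ [4.5000, 10.5000])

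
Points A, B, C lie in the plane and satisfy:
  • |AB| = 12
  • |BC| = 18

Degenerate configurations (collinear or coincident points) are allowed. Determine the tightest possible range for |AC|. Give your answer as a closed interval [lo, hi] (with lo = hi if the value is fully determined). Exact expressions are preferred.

|AC| ∈ [6, 30]  (≈ [6.0000, 30.0000])

|AB| ∈ {12}
|BC| ∈ {18}
|AC| ∈ [6, 30]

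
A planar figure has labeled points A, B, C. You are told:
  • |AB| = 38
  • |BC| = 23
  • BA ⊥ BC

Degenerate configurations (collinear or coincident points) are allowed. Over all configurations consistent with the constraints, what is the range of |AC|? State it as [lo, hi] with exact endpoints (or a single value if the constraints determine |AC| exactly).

|AC| = √(1973)  (≈ 44.4185)

|AB| ∈ {38}
|BC| ∈ {23}
|AC| ∈ {√(1973)}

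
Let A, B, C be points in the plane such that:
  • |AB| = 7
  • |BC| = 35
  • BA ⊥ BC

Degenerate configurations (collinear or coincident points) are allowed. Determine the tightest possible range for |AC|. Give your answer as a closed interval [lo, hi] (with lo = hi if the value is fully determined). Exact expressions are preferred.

|AB| ∈ {7}
|BC| ∈ {35}
|AC| ∈ {7·√(26)}

|AC| = 7·√(26)  (≈ 35.6931)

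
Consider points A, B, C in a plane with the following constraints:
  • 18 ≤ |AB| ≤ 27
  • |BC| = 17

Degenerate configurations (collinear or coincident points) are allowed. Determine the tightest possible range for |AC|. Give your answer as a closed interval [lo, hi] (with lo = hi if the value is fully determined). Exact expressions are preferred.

|AB| ∈ [18, 27]
|BC| ∈ {17}
|AC| ∈ [1, 44]

|AC| ∈ [1, 44]  (≈ [1.0000, 44.0000])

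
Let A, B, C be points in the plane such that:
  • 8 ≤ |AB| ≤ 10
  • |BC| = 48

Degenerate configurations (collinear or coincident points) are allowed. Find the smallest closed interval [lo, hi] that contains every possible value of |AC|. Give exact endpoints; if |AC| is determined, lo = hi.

|AB| ∈ [8, 10]
|BC| ∈ {48}
|AC| ∈ [38, 58]

|AC| ∈ [38, 58]  (≈ [38.0000, 58.0000])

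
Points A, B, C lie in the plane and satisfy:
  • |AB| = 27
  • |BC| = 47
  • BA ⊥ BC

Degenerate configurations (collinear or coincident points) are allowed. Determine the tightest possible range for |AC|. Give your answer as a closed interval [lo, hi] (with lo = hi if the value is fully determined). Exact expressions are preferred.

|AB| ∈ {27}
|BC| ∈ {47}
|AC| ∈ {√(2938)}

|AC| = √(2938)  (≈ 54.2033)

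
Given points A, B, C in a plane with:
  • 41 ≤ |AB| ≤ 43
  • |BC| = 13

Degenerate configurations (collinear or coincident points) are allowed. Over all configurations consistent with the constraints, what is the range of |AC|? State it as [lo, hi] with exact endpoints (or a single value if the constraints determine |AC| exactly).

|AC| ∈ [28, 56]  (≈ [28.0000, 56.0000])

|AB| ∈ [41, 43]
|BC| ∈ {13}
|AC| ∈ [28, 56]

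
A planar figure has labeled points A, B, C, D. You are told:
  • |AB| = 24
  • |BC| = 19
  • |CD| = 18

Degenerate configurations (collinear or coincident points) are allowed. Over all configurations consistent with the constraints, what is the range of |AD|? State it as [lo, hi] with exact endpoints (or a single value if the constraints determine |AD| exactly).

|AD| ∈ [0, 61]  (≈ [0.0000, 61.0000])

|AB| ∈ {24}
|BC| ∈ {19}
|CD| ∈ {18}
|AC| ∈ [5, 43]
|BD| ∈ [1, 37]
|AD| ∈ [0, 61]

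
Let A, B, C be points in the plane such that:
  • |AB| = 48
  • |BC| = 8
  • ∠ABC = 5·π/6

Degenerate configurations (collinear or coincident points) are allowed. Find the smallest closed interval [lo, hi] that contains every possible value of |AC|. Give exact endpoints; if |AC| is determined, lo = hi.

|AC| = 8·√(6·√(3) + 37)  (≈ 55.0737)

|AB| ∈ {48}
|BC| ∈ {8}
|AC| ∈ {8·√(6·√(3) + 37)}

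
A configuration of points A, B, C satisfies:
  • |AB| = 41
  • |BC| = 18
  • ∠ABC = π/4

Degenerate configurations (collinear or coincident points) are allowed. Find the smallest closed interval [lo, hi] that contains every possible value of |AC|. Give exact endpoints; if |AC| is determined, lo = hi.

|AB| ∈ {41}
|BC| ∈ {18}
|AC| ∈ {√(2005 - 738·√(2))}

|AC| = √(2005 - 738·√(2))  (≈ 31.0050)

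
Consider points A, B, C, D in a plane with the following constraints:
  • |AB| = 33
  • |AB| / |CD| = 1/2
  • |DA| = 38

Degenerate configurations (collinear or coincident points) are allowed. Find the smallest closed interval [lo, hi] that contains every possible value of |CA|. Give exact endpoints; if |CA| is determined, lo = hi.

|AB| ∈ {33}
|AD| ∈ {38}
|CD| ∈ {66}
|BD| ∈ [5, 71]
|AC| ∈ [28, 104]
|BC| ∈ [0, 137]

|CA| ∈ [28, 104]  (≈ [28.0000, 104.0000])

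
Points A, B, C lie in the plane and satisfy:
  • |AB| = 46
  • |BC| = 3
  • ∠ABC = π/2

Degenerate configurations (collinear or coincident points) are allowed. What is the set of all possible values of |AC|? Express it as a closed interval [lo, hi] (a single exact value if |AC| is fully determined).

|AB| ∈ {46}
|BC| ∈ {3}
|AC| ∈ {5·√(85)}

|AC| = 5·√(85)  (≈ 46.0977)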